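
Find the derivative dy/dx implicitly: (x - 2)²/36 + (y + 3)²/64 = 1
Differentiate both sides with respect to x, treating y as y(x). By the chain rule, any term containing y contributes a factor of y' = dy/dx when we differentiate it.

Move every term to one side and write the relation as F(x, y) = 0. Term by term,
  d/dx[(x - 2)^2/36] = x/18 - 1/9
  d/dx[(y + 3)^2/64] = y'(y + 3)/32
  d/dx[-1] = 0

The pieces without y' make up ∂F/∂x and the coefficient of y' is ∂F/∂y:
  ∂F/∂x = x/18 - 1/9,
  ∂F/∂y = y/32 + 3/32.

Since d/dx[F] = ∂F/∂x + (∂F/∂y)·y' = 0, solve for y':
  (∂F/∂y)·y' = -∂F/∂x
  dy/dx = -(∂F/∂x)/(∂F/∂y) = -(x/18 - 1/9)/(y/32 + 3/32)
        = -((x - 2)/18)/((y + 3)/32) = 16(2 - x)/(9(y + 3))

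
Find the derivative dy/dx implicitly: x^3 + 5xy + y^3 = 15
Take d/dx of both sides. Since y is implicitly a function of x, the chain rule attaches a y' = dy/dx factor whenever we differentiate through y.

Set F(x, y) = (left side) − (right side), so the curve is F = 0. Differentiating each term of F:
  d/dx[x^3] = 3x^2
  d/dx[5xy] = 5x·y' + 5y
  d/dx[y^3] = 3y^2·y'
  d/dx[-15] = 0

Collecting, the y'-free part is the partial derivative in x and the y' coefficient is the partial derivative in y:
  ∂F/∂x = 3x^2 + 5y
  ∂F/∂y = 5x + 3y^2

so d/dx[F(x, y(x))] = ∂F/∂x + (∂F/∂y)·y' = 0. Rearranging,
  dy/dx = -(∂F/∂x)/(∂F/∂y) = -(3x^2 + 5y)/(5x + 3y^2) = (-3x^2 - 5y)/(5x + 3y^2)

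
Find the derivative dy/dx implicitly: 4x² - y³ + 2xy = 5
Take d/dx of both sides. Since y is implicitly a function of x, the chain rule attaches a y' = dy/dx factor whenever we differentiate through y.

Set F(x, y) = (left side) − (right side), so the curve is F = 0. Differentiating each term of F:
  d/dx[4x^2] = 8x
  d/dx[2xy] = 2x·y' + 2y
  d/dx[-y^3] = -3y^2·y'
  d/dx[-5] = 0

Collecting, the y'-free part is the partial derivative in x and the y' coefficient is the partial derivative in y:
  ∂F/∂x = 8x + 2y
  ∂F/∂y = 2x - 3y^2

so d/dx[F(x, y(x))] = ∂F/∂x + (∂F/∂y)·y' = 0. Rearranging,
  dy/dx = -(∂F/∂x)/(∂F/∂y) = -(8x + 2y)/(2x - 3y^2) = 2(-4x - y)/(2x - 3y^2)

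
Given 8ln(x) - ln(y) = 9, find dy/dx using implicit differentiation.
Take d/dx of both sides. Since y is implicitly a function of x, the chain rule attaches a y' = dy/dx factor whenever we differentiate through y.

Set F(x, y) = (left side) − (right side), so the curve is F = 0. Differentiating each term of F:
  d/dx[8ln(x)] = 8/x
  d/dx[-ln(y)] = -y'/y
  d/dx[-9] = 0

Collecting, the y'-free part is the partial derivative in x and the y' coefficient is the partial derivative in y:
  ∂F/∂x = 8/x
  ∂F/∂y = -1/y

so d/dx[F(x, y(x))] = ∂F/∂x + (∂F/∂y)·y' = 0. Rearranging,
  dy/dx = -(∂F/∂x)/(∂F/∂y) = -(8/x)/(-1/y) = 8y/x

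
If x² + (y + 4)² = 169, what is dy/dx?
Differentiate both sides with respect to x, treating y as y(x). By the chain rule, any term containing y contributes a factor of y' = dy/dx when we differentiate it.

Move every term to one side and write the relation as F(x, y) = 0. Term by term,
  d/dx[x^2] = 2x
  d/dx[(y + 4)^2] = 2·y'(y + 4)
  d/dx[-169] = 0

The pieces without y' make up ∂F/∂x and the coefficient of y' is ∂F/∂y:
  ∂F/∂x = 2x,
  ∂F/∂y = 2y + 8.

Since d/dx[F] = ∂F/∂x + (∂F/∂y)·y' = 0, solve for y':
  (∂F/∂y)·y' = -∂F/∂x
  dy/dx = -(∂F/∂x)/(∂F/∂y) = -(2x)/(2y + 8) = -x/(y + 4)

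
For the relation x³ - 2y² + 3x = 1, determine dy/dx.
Differentiate both sides with respect to x, treating y as y(x). By the chain rule, any term containing y contributes a factor of y' = dy/dx when we differentiate it.

Move every term to one side and write the relation as F(x, y) = 0. Term by term,
  d/dx[x^3] = 3x^2
  d/dx[3x] = 3
  d/dx[-2y^2] = -4y·y'
  d/dx[-1] = 0

The pieces without y' make up ∂F/∂x and the coefficient of y' is ∂F/∂y:
  ∂F/∂x = 3x^2 + 3,
  ∂F/∂y = -4y.

Since d/dx[F] = ∂F/∂x + (∂F/∂y)·y' = 0, solve for y':
  (∂F/∂y)·y' = -∂F/∂x
  dy/dx = -(∂F/∂x)/(∂F/∂y) = -(3x^2 + 3)/(-4y) = 3(x^2 + 1)/(4y)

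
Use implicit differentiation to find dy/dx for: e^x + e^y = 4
Apply d/dx to both sides, remembering that y depends on x. Each occurrence of y therefore brings in a y' = dy/dx via the chain rule.

With F(x, y) equal to the left-hand side minus the right, differentiate F term by term:
  d/dx[e^(x)] = e^(x)
  d/dx[e^(y)] = y'·e^(y)
  d/dx[-4] = 0
Adding these up, d/dx[F] = 0 becomes
  (e^(x)) + (e^(y))·y' = 0,
so isolating y',
  dy/dx = -(e^(x))/(e^(y)) = -e^(x - y)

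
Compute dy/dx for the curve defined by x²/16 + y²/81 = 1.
Apply d/dx to both sides, remembering that y depends on x. Each occurrence of y therefore brings in a y' = dy/dx via the chain rule.

With F(x, y) equal to the left-hand side minus the right, differentiate F term by term:
  d/dx[x^2/16] = x/8
  d/dx[y^2/81] = 2y·y'/81
  d/dx[-1] = 0
Adding these up, d/dx[F] = 0 becomes
  (x/8) + (2y/81)·y' = 0,
so isolating y',
  dy/dx = -(x/8)/(2y/81) = -81x/(16y)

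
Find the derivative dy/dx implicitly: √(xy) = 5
Take d/dx of both sides. Since y is implicitly a function of x, the chain rule attaches a y' = dy/dx factor whenever we differentiate through y.

Set F(x, y) = (left side) − (right side), so the curve is F = 0. Differentiating each term of F:
  d/dx[√(xy)] = √(xy)(x·y'/2 + y/2)/(xy)
  d/dx[-5] = 0

Collecting, the y'-free part is the partial derivative in x and the y' coefficient is the partial derivative in y:
  ∂F/∂x = √(xy)/(2x)
  ∂F/∂y = √(xy)/(2y)

so d/dx[F(x, y(x))] = ∂F/∂x + (∂F/∂y)·y' = 0. Rearranging,
  dy/dx = -(∂F/∂x)/(∂F/∂y) = -(√(xy)/(2x))/(√(xy)/(2y)) = -y/x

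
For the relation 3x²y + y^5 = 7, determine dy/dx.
Differentiate the relation implicitly: treat y = y(x) and apply the chain rule, so every y-derivative picks up a y' = dy/dx factor.

With everything moved to the left-hand side, differentiate term by term:
  d/dx[3x^2y] = 3x^2·y' + 6xy
  d/dx[y^5] = 5y^4·y'
  d/dx[-7] = 0

Separating the contributions that come from x directly and those that come through y:
  without y':      6xy
  multiplying y':  3x^2 + 5y^4

so (6xy) + (3x^2 + 5y^4)·y' = 0, and therefore
  dy/dx = -(6xy)/(3x^2 + 5y^4) = -6xy/(3x^2 + 5y^4)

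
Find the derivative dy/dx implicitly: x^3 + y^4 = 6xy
Differentiate the relation implicitly: treat y = y(x) and apply the chain rule, so every y-derivative picks up a y' = dy/dx factor.

With everything moved to the left-hand side, differentiate term by term:
  d/dx[x^3] = 3x^2
  d/dx[-6xy] = -6x·y' - 6y
  d/dx[y^4] = 4y^3·y'

Separating the contributions that come from x directly and those that come through y:
  without y':      3x^2 - 6y
  multiplying y':  -6x + 4y^3

so (3x^2 - 6y) + (-6x + 4y^3)·y' = 0, and therefore
  dy/dx = -(3x^2 - 6y)/(-6x + 4y^3) = 3(x^2 - 2y)/(2(3x - 2y^3))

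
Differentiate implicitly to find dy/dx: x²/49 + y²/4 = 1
Apply d/dx to both sides, remembering that y depends on x. Each occurrence of y therefore brings in a y' = dy/dx via the chain rule.

With F(x, y) equal to the left-hand side minus the right, differentiate F term by term:
  d/dx[x^2/49] = 2x/49
  d/dx[y^2/4] = y·y'/2
  d/dx[-1] = 0
Adding these up, d/dx[F] = 0 becomes
  (2x/49) + (y/2)·y' = 0,
so isolating y',
  dy/dx = -(2x/49)/(y/2) = -4x/(49y)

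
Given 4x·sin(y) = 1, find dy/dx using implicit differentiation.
Differentiate both sides with respect to x, treating y as y(x). By the chain rule, any term containing y contributes a factor of y' = dy/dx when we differentiate it.

Move every term to one side and write the relation as F(x, y) = 0. Term by term,
  d/dx[4x·sin(y)] = 4x·y'·cos(y) + 4sin(y)
  d/dx[-1] = 0

The pieces without y' make up ∂F/∂x and the coefficient of y' is ∂F/∂y:
  ∂F/∂x = 4sin(y),
  ∂F/∂y = 4x·cos(y).

Since d/dx[F] = ∂F/∂x + (∂F/∂y)·y' = 0, solve for y':
  (∂F/∂y)·y' = -∂F/∂x
  dy/dx = -(∂F/∂x)/(∂F/∂y) = -(4sin(y))/(4x·cos(y)) = -tan(y)/x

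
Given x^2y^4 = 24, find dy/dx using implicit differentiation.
Differentiate the relation implicitly: treat y = y(x) and apply the chain rule, so every y-derivative picks up a y' = dy/dx factor.

With everything moved to the left-hand side, differentiate term by term:
  d/dx[x^2y^4] = 4x^2y^3·y' + 2xy^4
  d/dx[-24] = 0

Separating the contributions that come from x directly and those that come through y:
  without y':      2xy^4
  multiplying y':  4x^2y^3

so (2xy^4) + (4x^2y^3)·y' = 0, and therefore
  dy/dx = -(2xy^4)/(4x^2y^3) = -y/(2x)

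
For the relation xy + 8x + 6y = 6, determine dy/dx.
Differentiate both sides with respect to x, treating y as y(x). By the chain rule, any term containing y contributes a factor of y' = dy/dx when we differentiate it.

Move every term to one side and write the relation as F(x, y) = 0. Term by term,
  d/dx[xy] = x·y' + y
  d/dx[8x] = 8
  d/dx[6y] = 6·y'
  d/dx[-6] = 0

The pieces without y' make up ∂F/∂x and the coefficient of y' is ∂F/∂y:
  ∂F/∂x = y + 8,
  ∂F/∂y = x + 6.

Since d/dx[F] = ∂F/∂x + (∂F/∂y)·y' = 0, solve for y':
  (∂F/∂y)·y' = -∂F/∂x
  dy/dx = -(∂F/∂x)/(∂F/∂y) = -(y + 8)/(x + 6) = (-y - 8)/(x + 6)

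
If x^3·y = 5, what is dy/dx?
Take d/dx of both sides. Since y is implicitly a function of x, the chain rule attaches a y' = dy/dx factor whenever we differentiate through y.

Set F(x, y) = (left side) − (right side), so the curve is F = 0. Differentiating each term of F:
  d/dx[x^3y] = x^3·y' + 3x^2y
  d/dx[-5] = 0

Collecting, the y'-free part is the partial derivative in x and the y' coefficient is the partial derivative in y:
  ∂F/∂x = 3x^2y
  ∂F/∂y = x^3

so d/dx[F(x, y(x))] = ∂F/∂x + (∂F/∂y)·y' = 0. Rearranging,
  dy/dx = -(∂F/∂x)/(∂F/∂y) = -(3x^2y)/(x^3) = -3y/x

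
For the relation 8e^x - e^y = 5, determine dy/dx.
Apply d/dx to both sides, remembering that y depends on x. Each occurrence of y therefore brings in a y' = dy/dx via the chain rule.

With F(x, y) equal to the left-hand side minus the right, differentiate F term by term:
  d/dx[8e^(x)] = 8e^(x)
  d/dx[-e^(y)] = -y'·e^(y)
  d/dx[-5] = 0
Adding these up, d/dx[F] = 0 becomes
  (8e^(x)) + (-e^(y))·y' = 0,
so isolating y',
  dy/dx = -(8e^(x))/(-e^(y)) = 8e^(x - y)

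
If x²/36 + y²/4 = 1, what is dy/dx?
Differentiate both sides with respect to x, treating y as y(x). By the chain rule, any term containing y contributes a factor of y' = dy/dx when we differentiate it.

Move every term to one side and write the relation as F(x, y) = 0. Term by term,
  d/dx[x^2/36] = x/18
  d/dx[y^2/4] = y·y'/2
  d/dx[-1] = 0

The pieces without y' make up ∂F/∂x and the coefficient of y' is ∂F/∂y:
  ∂F/∂x = x/18,
  ∂F/∂y = y/2.

Since d/dx[F] = ∂F/∂x + (∂F/∂y)·y' = 0, solve for y':
  (∂F/∂y)·y' = -∂F/∂x
  dy/dx = -(∂F/∂x)/(∂F/∂y) = -(x/18)/(y/2) = -x/(9y)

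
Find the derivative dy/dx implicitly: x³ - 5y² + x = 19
Take d/dx of both sides. Since y is implicitly a function of x, the chain rule attaches a y' = dy/dx factor whenever we differentiate through y.

Set F(x, y) = (left side) − (right side), so the curve is F = 0. Differentiating each term of F:
  d/dx[x^3] = 3x^2
  d/dx[x] = 1
  d/dx[-5y^2] = -10y·y'
  d/dx[-19] = 0

Collecting, the y'-free part is the partial derivative in x and the y' coefficient is the partial derivative in y:
  ∂F/∂x = 3x^2 + 1
  ∂F/∂y = -10y

so d/dx[F(x, y(x))] = ∂F/∂x + (∂F/∂y)·y' = 0. Rearranging,
  dy/dx = -(∂F/∂x)/(∂F/∂y) = -(3x^2 + 1)/(-10y) = (3x^2 + 1)/(10y)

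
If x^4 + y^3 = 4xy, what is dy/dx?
Take d/dx of both sides. Since y is implicitly a function of x, the chain rule attaches a y' = dy/dx factor whenever we differentiate through y.

Set F(x, y) = (left side) − (right side), so the curve is F = 0. Differentiating each term of F:
  d/dx[x^4] = 4x^3
  d/dx[-4xy] = -4x·y' - 4y
  d/dx[y^3] = 3y^2·y'

Collecting, the y'-free part is the partial derivative in x and the y' coefficient is the partial derivative in y:
  ∂F/∂x = 4x^3 - 4y
  ∂F/∂y = -4x + 3y^2

so d/dx[F(x, y(x))] = ∂F/∂x + (∂F/∂y)·y' = 0. Rearranging,
  dy/dx = -(∂F/∂x)/(∂F/∂y) = -(4x^3 - 4y)/(-4x + 3y^2) = 4(x^3 - y)/(4x - 3y^2)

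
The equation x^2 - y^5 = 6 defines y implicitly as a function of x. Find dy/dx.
Take d/dx of both sides. Since y is implicitly a function of x, the chain rule attaches a y' = dy/dx factor whenever we differentiate through y.

Set F(x, y) = (left side) − (right side), so the curve is F = 0. Differentiating each term of F:
  d/dx[x^2] = 2x
  d/dx[-y^5] = -5y^4·y'
  d/dx[-6] = 0

Collecting, the y'-free part is the partial derivative in x and the y' coefficient is the partial derivative in y:
  ∂F/∂x = 2x
  ∂F/∂y = -5y^4

so d/dx[F(x, y(x))] = ∂F/∂x + (∂F/∂y)·y' = 0. Rearranging,
  dy/dx = -(∂F/∂x)/(∂F/∂y) = -(2x)/(-5y^4) = 2x/(5y^4)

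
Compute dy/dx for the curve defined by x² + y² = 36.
Apply d/dx to both sides, remembering that y depends on x. Each occurrence of y therefore brings in a y' = dy/dx via the chain rule.

With F(x, y) equal to the left-hand side minus the right, differentiate F term by term:
  d/dx[x^2] = 2x
  d/dx[y^2] = 2y·y'
  d/dx[-36] = 0
Adding these up, d/dx[F] = 0 becomes
  (2x) + (2y)·y' = 0,
so isolating y',
  dy/dx = -(2x)/(2y) = -x/y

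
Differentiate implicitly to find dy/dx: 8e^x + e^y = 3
Take d/dx of both sides. Since y is implicitly a function of x, the chain rule attaches a y' = dy/dx factor whenever we differentiate through y.

Set F(x, y) = (left side) − (right side), so the curve is F = 0. Differentiating each term of F:
  d/dx[8e^(x)] = 8e^(x)
  d/dx[e^(y)] = y'·e^(y)
  d/dx[-3] = 0

Collecting, the y'-free part is the partial derivative in x and the y' coefficient is the partial derivative in y:
  ∂F/∂x = 8e^(x)
  ∂F/∂y = e^(y)

so d/dx[F(x, y(x))] = ∂F/∂x + (∂F/∂y)·y' = 0. Rearranging,
  dy/dx = -(∂F/∂x)/(∂F/∂y) = -(8e^(x))/(e^(y)) = -8e^(x - y)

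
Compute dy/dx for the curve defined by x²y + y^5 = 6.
Take d/dx of both sides. Since y is implicitly a function of x, the chain rule attaches a y' = dy/dx factor whenever we differentiate through y.

Set F(x, y) = (left side) − (right side), so the curve is F = 0. Differentiating each term of F:
  d/dx[x^2y] = x^2·y' + 2xy
  d/dx[y^5] = 5y^4·y'
  d/dx[-6] = 0

Collecting, the y'-free part is the partial derivative in x and the y' coefficient is the partial derivative in y:
  ∂F/∂x = 2xy
  ∂F/∂y = x^2 + 5y^4

so d/dx[F(x, y(x))] = ∂F/∂x + (∂F/∂y)·y' = 0. Rearranging,
  dy/dx = -(∂F/∂x)/(∂F/∂y) = -(2xy)/(x^2 + 5y^4) = -2xy/(x^2 + 5y^4)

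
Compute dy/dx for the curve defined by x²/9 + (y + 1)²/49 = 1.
Differentiate both sides with respect to x, treating y as y(x). By the chain rule, any term containing y contributes a factor of y' = dy/dx when we differentiate it.

Move every term to one side and write the relation as F(x, y) = 0. Term by term,
  d/dx[x^2/9] = 2x/9
  d/dx[(y + 1)^2/49] = 2·y'(y + 1)/49
  d/dx[-1] = 0

The pieces without y' make up ∂F/∂x and the coefficient of y' is ∂F/∂y:
  ∂F/∂x = 2x/9,
  ∂F/∂y = 2y/49 + 2/49.

Since d/dx[F] = ∂F/∂x + (∂F/∂y)·y' = 0, solve for y':
  (∂F/∂y)·y' = -∂F/∂x
  dy/dx = -(∂F/∂x)/(∂F/∂y) = -(2x/9)/(2y/49 + 2/49)
        = -(2x/9)/(2(y + 1)/49) = -49x/(9y + 9)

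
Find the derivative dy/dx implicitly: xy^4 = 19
Differentiate the relation implicitly: treat y = y(x) and apply the chain rule, so every y-derivative picks up a y' = dy/dx factor.

With everything moved to the left-hand side, differentiate term by term:
  d/dx[xy^4] = 4xy^3·y' + y^4
  d/dx[-19] = 0

Separating the contributions that come from x directly and those that come through y:
  without y':      y^4
  multiplying y':  4xy^3

so (y^4) + (4xy^3)·y' = 0, and therefore
  dy/dx = -(y^4)/(4xy^3) = -y/(4x)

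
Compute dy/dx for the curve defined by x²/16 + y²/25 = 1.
Differentiate the relation implicitly: treat y = y(x) and apply the chain rule, so every y-derivative picks up a y' = dy/dx factor.

With everything moved to the left-hand side, differentiate term by term:
  d/dx[x^2/16] = x/8
  d/dx[y^2/25] = 2y·y'/25
  d/dx[-1] = 0

Separating the contributions that come from x directly and those that come through y:
  without y':      x/8
  multiplying y':  2y/25

so (x/8) + (2y/25)·y' = 0, and therefore
  dy/dx = -(x/8)/(2y/25) = -25x/(16y)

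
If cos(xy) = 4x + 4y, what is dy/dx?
Differentiate both sides with respect to x, treating y as y(x). By the chain rule, any term containing y contributes a factor of y' = dy/dx when we differentiate it.

Move every term to one side and write the relation as F(x, y) = 0. Term by term,
  d/dx[-4x] = -4
  d/dx[-4y] = -4·y'
  d/dx[cos(xy)] = -(x·y' + y)·sin(xy)

The pieces without y' make up ∂F/∂x and the coefficient of y' is ∂F/∂y:
  ∂F/∂x = -y·sin(xy) - 4,
  ∂F/∂y = -x·sin(xy) - 4.

Since d/dx[F] = ∂F/∂x + (∂F/∂y)·y' = 0, solve for y':
  (∂F/∂y)·y' = -∂F/∂x
  dy/dx = -(∂F/∂x)/(∂F/∂y) = -(-y·sin(xy) - 4)/(-x·sin(xy) - 4) = -(y·sin(xy) + 4)/(x·sin(xy) + 4)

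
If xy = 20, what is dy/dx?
Differentiate the relation implicitly: treat y = y(x) and apply the chain rule, so every y-derivative picks up a y' = dy/dx factor.

With everything moved to the left-hand side, differentiate term by term:
  d/dx[xy] = x·y' + y
  d/dx[-20] = 0

Separating the contributions that come from x directly and those that come through y:
  without y':      y
  multiplying y':  x

so (y) + (x)·y' = 0, and therefore
  dy/dx = -(y)/(x) = -y/x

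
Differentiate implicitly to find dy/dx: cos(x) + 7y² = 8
Apply d/dx to both sides, remembering that y depends on x. Each occurrence of y therefore brings in a y' = dy/dx via the chain rule.

With F(x, y) equal to the left-hand side minus the right, differentiate F term by term:
  d/dx[7y^2] = 14y·y'
  d/dx[cos(x)] = -sin(x)
  d/dx[-8] = 0
Adding these up, d/dx[F] = 0 becomes
  (-sin(x)) + (14y)·y' = 0,
so isolating y',
  dy/dx = -(-sin(x))/(14y) = sin(x)/(14y)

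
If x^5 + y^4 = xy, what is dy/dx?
Take d/dx of both sides. Since y is implicitly a function of x, the chain rule attaches a y' = dy/dx factor whenever we differentiate through y.

Set F(x, y) = (left side) − (right side), so the curve is F = 0. Differentiating each term of F:
  d/dx[x^5] = 5x^4
  d/dx[-xy] = -x·y' - y
  d/dx[y^4] = 4y^3·y'

Collecting, the y'-free part is the partial derivative in x and the y' coefficient is the partial derivative in y:
  ∂F/∂x = 5x^4 - y
  ∂F/∂y = -x + 4y^3

so d/dx[F(x, y(x))] = ∂F/∂x + (∂F/∂y)·y' = 0. Rearranging,
  dy/dx = -(∂F/∂x)/(∂F/∂y) = -(5x^4 - y)/(-x + 4y^3) = (5x^4 - y)/(x - 4y^3)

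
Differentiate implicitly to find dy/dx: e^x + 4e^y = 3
Differentiate both sides with respect to x, treating y as y(x). By the chain rule, any term containing y contributes a factor of y' = dy/dx when we differentiate it.

Move every term to one side and write the relation as F(x, y) = 0. Term by term,
  d/dx[e^(x)] = e^(x)
  d/dx[4e^(y)] = 4·y'·e^(y)
  d/dx[-3] = 0

The pieces without y' make up ∂F/∂x and the coefficient of y' is ∂F/∂y:
  ∂F/∂x = e^(x),
  ∂F/∂y = 4e^(y).

Since d/dx[F] = ∂F/∂x + (∂F/∂y)·y' = 0, solve for y':
  (∂F/∂y)·y' = -∂F/∂x
  dy/dx = -(∂F/∂x)/(∂F/∂y) = -(e^(x))/(4e^(y)) = -e^(x - y)/4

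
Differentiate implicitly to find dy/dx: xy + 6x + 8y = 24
Apply d/dx to both sides, remembering that y depends on x. Each occurrence of y therefore brings in a y' = dy/dx via the chain rule.

With F(x, y) equal to the left-hand side minus the right, differentiate F term by term:
  d/dx[xy] = x·y' + y
  d/dx[6x] = 6
  d/dx[8y] = 8·y'
  d/dx[-24] = 0
Adding these up, d/dx[F] = 0 becomes
  (y + 6) + (x + 8)·y' = 0,
so isolating y',
  dy/dx = -(y + 6)/(x + 8) = (-y - 6)/(x + 8)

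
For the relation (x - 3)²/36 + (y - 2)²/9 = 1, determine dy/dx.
Differentiate both sides with respect to x, treating y as y(x). By the chain rule, any term containing y contributes a factor of y' = dy/dx when we differentiate it.

Move every term to one side and write the relation as F(x, y) = 0. Term by term,
  d/dx[(x - 3)^2/36] = x/18 - 1/6
  d/dx[(y - 2)^2/9] = 2·y'(y - 2)/9
  d/dx[-1] = 0

The pieces without y' make up ∂F/∂x and the coefficient of y' is ∂F/∂y:
  ∂F/∂x = x/18 - 1/6,
  ∂F/∂y = 2y/9 - 4/9.

Since d/dx[F] = ∂F/∂x + (∂F/∂y)·y' = 0, solve for y':
  (∂F/∂y)·y' = -∂F/∂x
  dy/dx = -(∂F/∂x)/(∂F/∂y) = -(x/18 - 1/6)/(2y/9 - 4/9)
        = -((x - 3)/18)/(2(y - 2)/9) = (3 - x)/(4(y - 2))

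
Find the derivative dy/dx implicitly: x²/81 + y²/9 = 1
Apply d/dx to both sides, remembering that y depends on x. Each occurrence of y therefore brings in a y' = dy/dx via the chain rule.

With F(x, y) equal to the left-hand side minus the right, differentiate F term by term:
  d/dx[x^2/81] = 2x/81
  d/dx[y^2/9] = 2y·y'/9
  d/dx[-1] = 0
Adding these up, d/dx[F] = 0 becomes
  (2x/81) + (2y/9)·y' = 0,
so isolating y',
  dy/dx = -(2x/81)/(2y/9) = -x/(9y)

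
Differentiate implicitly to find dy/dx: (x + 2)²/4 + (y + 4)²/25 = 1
Differentiate the relation implicitly: treat y = y(x) and apply the chain rule, so every y-derivative picks up a y' = dy/dx factor.

With everything moved to the left-hand side, differentiate term by term:
  d/dx[(x + 2)^2/4] = x/2 + 1
  d/dx[(y + 4)^2/25] = 2·y'(y + 4)/25
  d/dx[-1] = 0

Separating the contributions that come from x directly and those that come through y:
  without y':      x/2 + 1
  multiplying y':  2y/25 + 8/25

so (x/2 + 1) + (2y/25 + 8/25)·y' = 0, and therefore
  dy/dx = -(x/2 + 1)/(2y/25 + 8/25)
        = -((x + 2)/2)/(2(y + 4)/25) = 25(-x - 2)/(4(y + 4))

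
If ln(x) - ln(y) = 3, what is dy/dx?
Take d/dx of both sides. Since y is implicitly a function of x, the chain rule attaches a y' = dy/dx factor whenever we differentiate through y.

Set F(x, y) = (left side) − (right side), so the curve is F = 0. Differentiating each term of F:
  d/dx[ln(x)] = 1/x
  d/dx[-ln(y)] = -y'/y
  d/dx[-3] = 0

Collecting, the y'-free part is the partial derivative in x and the y' coefficient is the partial derivative in y:
  ∂F/∂x = 1/x
  ∂F/∂y = -1/y

so d/dx[F(x, y(x))] = ∂F/∂x + (∂F/∂y)·y' = 0. Rearranging,
  dy/dx = -(∂F/∂x)/(∂F/∂y) = -(1/x)/(-1/y) = y/x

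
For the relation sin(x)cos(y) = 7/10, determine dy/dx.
Apply d/dx to both sides, remembering that y depends on x. Each occurrence of y therefore brings in a y' = dy/dx via the chain rule.

With F(x, y) equal to the left-hand side minus the right, differentiate F term by term:
  d/dx[sin(x)·cos(y)] = -y'·sin(x)·sin(y) + cos(x)·cos(y)
  d/dx[-7/10] = 0
Adding these up, d/dx[F] = 0 becomes
  (cos(x)·cos(y)) + (-sin(x)·sin(y))·y' = 0,
so isolating y',
  dy/dx = -(cos(x)·cos(y))/(-sin(x)·sin(y)) = 1/(tan(x)·tan(y))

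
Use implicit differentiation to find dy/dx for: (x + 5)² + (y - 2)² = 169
Take d/dx of both sides. Since y is implicitly a function of x, the chain rule attaches a y' = dy/dx factor whenever we differentiate through y.

Set F(x, y) = (left side) − (right side), so the curve is F = 0. Differentiating each term of F:
  d/dx[(x + 5)^2] = 2x + 10
  d/dx[(y - 2)^2] = 2·y'(y - 2)
  d/dx[-169] = 0

Collecting, the y'-free part is the partial derivative in x and the y' coefficient is the partial derivative in y:
  ∂F/∂x = 2x + 10
  ∂F/∂y = 2y - 4

so d/dx[F(x, y(x))] = ∂F/∂x + (∂F/∂y)·y' = 0. Rearranging,
  dy/dx = -(∂F/∂x)/(∂F/∂y) = -(2x + 10)/(2y - 4) = (-x - 5)/(y - 2)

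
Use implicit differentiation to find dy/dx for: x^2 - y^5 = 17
Differentiate the relation implicitly: treat y = y(x) and apply the chain rule, so every y-derivative picks up a y' = dy/dx factor.

With everything moved to the left-hand side, differentiate term by term:
  d/dx[x^2] = 2x
  d/dx[-y^5] = -5y^4·y'
  d/dx[-17] = 0

Separating the contributions that come from x directly and those that come through y:
  without y':      2x
  multiplying y':  -5y^4

so (2x) + (-5y^4)·y' = 0, and therefore
  dy/dx = -(2x)/(-5y^4) = 2x/(5y^4)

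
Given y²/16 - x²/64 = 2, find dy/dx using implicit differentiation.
Apply d/dx to both sides, remembering that y depends on x. Each occurrence of y therefore brings in a y' = dy/dx via the chain rule.

With F(x, y) equal to the left-hand side minus the right, differentiate F term by term:
  d/dx[-x^2/64] = -x/32
  d/dx[y^2/16] = y·y'/8
  d/dx[-2] = 0
Adding these up, d/dx[F] = 0 becomes
  (-x/32) + (y/8)·y' = 0,
so isolating y',
  dy/dx = -(-x/32)/(y/8) = x/(4y)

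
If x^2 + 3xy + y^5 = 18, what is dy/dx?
Apply d/dx to both sides, remembering that y depends on x. Each occurrence of y therefore brings in a y' = dy/dx via the chain rule.

With F(x, y) equal to the left-hand side minus the right, differentiate F term by term:
  d/dx[x^2] = 2x
  d/dx[3xy] = 3x·y' + 3y
  d/dx[y^5] = 5y^4·y'
  d/dx[-18] = 0
Adding these up, d/dx[F] = 0 becomes
  (2x + 3y) + (3x + 5y^4)·y' = 0,
so isolating y',
  dy/dx = -(2x + 3y)/(3x + 5y^4) = (-2x - 3y)/(3x + 5y^4)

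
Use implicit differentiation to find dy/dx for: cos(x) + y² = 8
Differentiate both sides with respect to x, treating y as y(x). By the chain rule, any term containing y contributes a factor of y' = dy/dx when we differentiate it.

Move every term to one side and write the relation as F(x, y) = 0. Term by term,
  d/dx[y^2] = 2y·y'
  d/dx[cos(x)] = -sin(x)
  d/dx[-8] = 0

The pieces without y' make up ∂F/∂x and the coefficient of y' is ∂F/∂y:
  ∂F/∂x = -sin(x),
  ∂F/∂y = 2y.

Since d/dx[F] = ∂F/∂x + (∂F/∂y)·y' = 0, solve for y':
  (∂F/∂y)·y' = -∂F/∂x
  dy/dx = -(∂F/∂x)/(∂F/∂y) = -(-sin(x))/(2y) = sin(x)/(2y)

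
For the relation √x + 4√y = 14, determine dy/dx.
Apply d/dx to both sides, remembering that y depends on x. Each occurrence of y therefore brings in a y' = dy/dx via the chain rule.

With F(x, y) equal to the left-hand side minus the right, differentiate F term by term:
  d/dx[√(x)] = 1/(2√(x))
  d/dx[4√(y)] = 2·y'/√(y)
  d/dx[-14] = 0
Adding these up, d/dx[F] = 0 becomes
  (1/(2√(x))) + (2/√(y))·y' = 0,
so isolating y',
  dy/dx = -(1/(2√(x)))/(2/√(y)) = -√(y)/(4√(x))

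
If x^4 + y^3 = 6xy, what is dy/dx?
Differentiate the relation implicitly: treat y = y(x) and apply the chain rule, so every y-derivative picks up a y' = dy/dx factor.

With everything moved to the left-hand side, differentiate term by term:
  d/dx[x^4] = 4x^3
  d/dx[-6xy] = -6x·y' - 6y
  d/dx[y^3] = 3y^2·y'

Separating the contributions that come from x directly and those that come through y:
  without y':      4x^3 - 6y
  multiplying y':  -6x + 3y^2

so (4x^3 - 6y) + (-6x + 3y^2)·y' = 0, and therefore
  dy/dx = -(4x^3 - 6y)/(-6x + 3y^2) = 2(2x^3 - 3y)/(3(2x - y^2))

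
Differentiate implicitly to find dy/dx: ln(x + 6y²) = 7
Apply d/dx to both sides, remembering that y depends on x. Each occurrence of y therefore brings in a y' = dy/dx via the chain rule.

With F(x, y) equal to the left-hand side minus the right, differentiate F term by term:
  d/dx[ln(x + 6y^2)] = (12y·y' + 1)/(x + 6y^2)
  d/dx[-7] = 0
Adding these up, d/dx[F] = 0 becomes
  (1/(x + 6y^2)) + (12y/(x + 6y^2))·y' = 0,
so isolating y',
  dy/dx = -(1/(x + 6y^2))/(12y/(x + 6y^2)) = -1/(12y)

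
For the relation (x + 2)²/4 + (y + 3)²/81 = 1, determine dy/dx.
Apply d/dx to both sides, remembering that y depends on x. Each occurrence of y therefore brings in a y' = dy/dx via the chain rule.

With F(x, y) equal to the left-hand side minus the right, differentiate F term by term:
  d/dx[(x + 2)^2/4] = x/2 + 1
  d/dx[(y + 3)^2/81] = 2·y'(y + 3)/81
  d/dx[-1] = 0
Adding these up, d/dx[F] = 0 becomes
  (x/2 + 1) + (2y/81 + 2/27)·y' = 0,
so isolating y',
  dy/dx = -(x/2 + 1)/(2y/81 + 2/27)
        = -((x + 2)/2)/(2(y + 3)/81) = 81(-x - 2)/(4(y + 3))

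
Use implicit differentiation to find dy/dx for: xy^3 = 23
Differentiate both sides with respect to x, treating y as y(x). By the chain rule, any term containing y contributes a factor of y' = dy/dx when we differentiate it.

Move every term to one side and write the relation as F(x, y) = 0. Term by term,
  d/dx[xy^3] = 3xy^2·y' + y^3
  d/dx[-23] = 0

The pieces without y' make up ∂F/∂x and the coefficient of y' is ∂F/∂y:
  ∂F/∂x = y^3,
  ∂F/∂y = 3xy^2.

Since d/dx[F] = ∂F/∂x + (∂F/∂y)·y' = 0, solve for y':
  (∂F/∂y)·y' = -∂F/∂x
  dy/dx = -(∂F/∂x)/(∂F/∂y) = -(y^3)/(3xy^2) = -y/(3x)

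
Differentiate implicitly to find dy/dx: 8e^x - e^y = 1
Take d/dx of both sides. Since y is implicitly a function of x, the chain rule attaches a y' = dy/dx factor whenever we differentiate through y.

Set F(x, y) = (left side) − (right side), so the curve is F = 0. Differentiating each term of F:
  d/dx[8e^(x)] = 8e^(x)
  d/dx[-e^(y)] = -y'·e^(y)
  d/dx[-1] = 0

Collecting, the y'-free part is the partial derivative in x and the y' coefficient is the partial derivative in y:
  ∂F/∂x = 8e^(x)
  ∂F/∂y = -e^(y)

so d/dx[F(x, y(x))] = ∂F/∂x + (∂F/∂y)·y' = 0. Rearranging,
  dy/dx = -(∂F/∂x)/(∂F/∂y) = -(8e^(x))/(-e^(y)) = 8e^(x - y)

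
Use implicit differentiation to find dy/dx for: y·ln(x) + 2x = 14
Apply d/dx to both sides, remembering that y depends on x. Each occurrence of y therefore brings in a y' = dy/dx via the chain rule.

With F(x, y) equal to the left-hand side minus the right, differentiate F term by term:
  d/dx[2x] = 2
  d/dx[y·ln(x)] = y'·ln(x) + y/x
  d/dx[-14] = 0
Adding these up, d/dx[F] = 0 becomes
  (2 + y/x) + (ln(x))·y' = 0,
so isolating y',
  dy/dx = -(2 + y/x)/(ln(x))
        = -((2x + y)/x)/(ln(x)) = (-2x - y)/(x·ln(x))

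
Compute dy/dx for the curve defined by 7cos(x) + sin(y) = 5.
Differentiate both sides with respect to x, treating y as y(x). By the chain rule, any term containing y contributes a factor of y' = dy/dx when we differentiate it.

Move every term to one side and write the relation as F(x, y) = 0. Term by term,
  d/dx[sin(y)] = y'·cos(y)
  d/dx[7cos(x)] = -7sin(x)
  d/dx[-5] = 0

The pieces without y' make up ∂F/∂x and the coefficient of y' is ∂F/∂y:
  ∂F/∂x = -7sin(x),
  ∂F/∂y = cos(y).

Since d/dx[F] = ∂F/∂x + (∂F/∂y)·y' = 0, solve for y':
  (∂F/∂y)·y' = -∂F/∂x
  dy/dx = -(∂F/∂x)/(∂F/∂y) = -(-7sin(x))/(cos(y)) = 7sin(x)/cos(y)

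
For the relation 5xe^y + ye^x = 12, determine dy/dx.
Take d/dx of both sides. Since y is implicitly a function of x, the chain rule attaches a y' = dy/dx factor whenever we differentiate through y.

Set F(x, y) = (left side) − (right side), so the curve is F = 0. Differentiating each term of F:
  d/dx[5x·e^(y)] = 5x·y'·e^(y) + 5e^(y)
  d/dx[y·e^(x)] = y·e^(x) + y'·e^(x)
  d/dx[-12] = 0

Collecting, the y'-free part is the partial derivative in x and the y' coefficient is the partial derivative in y:
  ∂F/∂x = y·e^(x) + 5e^(y)
  ∂F/∂y = 5x·e^(y) + e^(x)

so d/dx[F(x, y(x))] = ∂F/∂x + (∂F/∂y)·y' = 0. Rearranging,
  dy/dx = -(∂F/∂x)/(∂F/∂y) = -(y·e^(x) + 5e^(y))/(5x·e^(y) + e^(x)) = (-y·e^(x) - 5e^(y))/(5x·e^(y) + e^(x))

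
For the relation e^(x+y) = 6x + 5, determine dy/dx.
Differentiate the relation implicitly: treat y = y(x) and apply the chain rule, so every y-derivative picks up a y' = dy/dx factor.

With everything moved to the left-hand side, differentiate term by term:
  d/dx[-6x] = -6
  d/dx[e^(x + y)] = (y' + 1)·e^(x + y)
  d/dx[-5] = 0

Separating the contributions that come from x directly and those that come through y:
  without y':      e^(x + y) - 6
  multiplying y':  e^(x + y)

so (e^(x + y) - 6) + (e^(x + y))·y' = 0, and therefore
  dy/dx = -(e^(x + y) - 6)/(e^(x + y)) = 6e^(-x - y) - 1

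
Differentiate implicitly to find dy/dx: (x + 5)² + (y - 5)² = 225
Differentiate both sides with respect to x, treating y as y(x). By the chain rule, any term containing y contributes a factor of y' = dy/dx when we differentiate it.

Move every term to one side and write the relation as F(x, y) = 0. Term by term,
  d/dx[(x + 5)^2] = 2x + 10
  d/dx[(y - 5)^2] = 2·y'(y - 5)
  d/dx[-225] = 0

The pieces without y' make up ∂F/∂x and the coefficient of y' is ∂F/∂y:
  ∂F/∂x = 2x + 10,
  ∂F/∂y = 2y - 10.

Since d/dx[F] = ∂F/∂x + (∂F/∂y)·y' = 0, solve for y':
  (∂F/∂y)·y' = -∂F/∂x
  dy/dx = -(∂F/∂x)/(∂F/∂y) = -(2x + 10)/(2y - 10) = (-x - 5)/(y - 5)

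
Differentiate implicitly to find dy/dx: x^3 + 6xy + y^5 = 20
Take d/dx of both sides. Since y is implicitly a function of x, the chain rule attaches a y' = dy/dx factor whenever we differentiate through y.

Set F(x, y) = (left side) − (right side), so the curve is F = 0. Differentiating each term of F:
  d/dx[x^3] = 3x^2
  d/dx[6xy] = 6x·y' + 6y
  d/dx[y^5] = 5y^4·y'
  d/dx[-20] = 0

Collecting, the y'-free part is the partial derivative in x and the y' coefficient is the partial derivative in y:
  ∂F/∂x = 3x^2 + 6y
  ∂F/∂y = 6x + 5y^4

so d/dx[F(x, y(x))] = ∂F/∂x + (∂F/∂y)·y' = 0. Rearranging,
  dy/dx = -(∂F/∂x)/(∂F/∂y) = -(3x^2 + 6y)/(6x + 5y^4) = 3(-x^2 - 2y)/(6x + 5y^4)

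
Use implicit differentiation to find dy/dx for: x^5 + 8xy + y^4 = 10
Take d/dx of both sides. Since y is implicitly a function of x, the chain rule attaches a y' = dy/dx factor whenever we differentiate through y.

Set F(x, y) = (left side) − (right side), so the curve is F = 0. Differentiating each term of F:
  d/dx[x^5] = 5x^4
  d/dx[8xy] = 8x·y' + 8y
  d/dx[y^4] = 4y^3·y'
  d/dx[-10] = 0

Collecting, the y'-free part is the partial derivative in x and the y' coefficient is the partial derivative in y:
  ∂F/∂x = 5x^4 + 8y
  ∂F/∂y = 8x + 4y^3

so d/dx[F(x, y(x))] = ∂F/∂x + (∂F/∂y)·y' = 0. Rearranging,
  dy/dx = -(∂F/∂x)/(∂F/∂y) = -(5x^4 + 8y)/(8x + 4y^3) = (-5x^4 - 8y)/(4(2x + y^3))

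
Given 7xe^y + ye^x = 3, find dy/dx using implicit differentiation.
Apply d/dx to both sides, remembering that y depends on x. Each occurrence of y therefore brings in a y' = dy/dx via the chain rule.

With F(x, y) equal to the left-hand side minus the right, differentiate F term by term:
  d/dx[7x·e^(y)] = 7x·y'·e^(y) + 7e^(y)
  d/dx[y·e^(x)] = y·e^(x) + y'·e^(x)
  d/dx[-3] = 0
Adding these up, d/dx[F] = 0 becomes
  (y·e^(x) + 7e^(y)) + (7x·e^(y) + e^(x))·y' = 0,
so isolating y',
  dy/dx = -(y·e^(x) + 7e^(y))/(7x·e^(y) + e^(x)) = (-y·e^(x) - 7e^(y))/(7x·e^(y) + e^(x))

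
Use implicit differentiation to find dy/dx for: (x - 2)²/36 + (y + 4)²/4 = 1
Take d/dx of both sides. Since y is implicitly a function of x, the chain rule attaches a y' = dy/dx factor whenever we differentiate through y.

Set F(x, y) = (left side) − (right side), so the curve is F = 0. Differentiating each term of F:
  d/dx[(x - 2)^2/36] = x/18 - 1/9
  d/dx[(y + 4)^2/4] = y'(y + 4)/2
  d/dx[-1] = 0

Collecting, the y'-free part is the partial derivative in x and the y' coefficient is the partial derivative in y:
  ∂F/∂x = x/18 - 1/9
  ∂F/∂y = y/2 + 2

so d/dx[F(x, y(x))] = ∂F/∂x + (∂F/∂y)·y' = 0. Rearranging,
  dy/dx = -(∂F/∂x)/(∂F/∂y) = -(x/18 - 1/9)/(y/2 + 2)
        = -((x - 2)/18)/((y + 4)/2) = (2 - x)/(9(y + 4))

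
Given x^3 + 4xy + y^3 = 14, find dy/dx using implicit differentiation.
Take d/dx of both sides. Since y is implicitly a function of x, the chain rule attaches a y' = dy/dx factor whenever we differentiate through y.

Set F(x, y) = (left side) − (right side), so the curve is F = 0. Differentiating each term of F:
  d/dx[x^3] = 3x^2
  d/dx[4xy] = 4x·y' + 4y
  d/dx[y^3] = 3y^2·y'
  d/dx[-14] = 0

Collecting, the y'-free part is the partial derivative in x and the y' coefficient is the partial derivative in y:
  ∂F/∂x = 3x^2 + 4y
  ∂F/∂y = 4x + 3y^2

so d/dx[F(x, y(x))] = ∂F/∂x + (∂F/∂y)·y' = 0. Rearranging,
  dy/dx = -(∂F/∂x)/(∂F/∂y) = -(3x^2 + 4y)/(4x + 3y^2) = (-3x^2 - 4y)/(4x + 3y^2)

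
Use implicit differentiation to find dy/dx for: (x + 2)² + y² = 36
Differentiate both sides with respect to x, treating y as y(x). By the chain rule, any term containing y contributes a factor of y' = dy/dx when we differentiate it.

Move every term to one side and write the relation as F(x, y) = 0. Term by term,
  d/dx[y^2] = 2y·y'
  d/dx[(x + 2)^2] = 2x + 4
  d/dx[-36] = 0

The pieces without y' make up ∂F/∂x and the coefficient of y' is ∂F/∂y:
  ∂F/∂x = 2x + 4,
  ∂F/∂y = 2y.

Since d/dx[F] = ∂F/∂x + (∂F/∂y)·y' = 0, solve for y':
  (∂F/∂y)·y' = -∂F/∂x
  dy/dx = -(∂F/∂x)/(∂F/∂y) = -(2x + 4)/(2y) = (-x - 2)/y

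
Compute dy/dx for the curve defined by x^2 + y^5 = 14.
Differentiate the relation implicitly: treat y = y(x) and apply the chain rule, so every y-derivative picks up a y' = dy/dx factor.

With everything moved to the left-hand side, differentiate term by term:
  d/dx[x^2] = 2x
  d/dx[y^5] = 5y^4·y'
  d/dx[-14] = 0

Separating the contributions that come from x directly and those that come through y:
  without y':      2x
  multiplying y':  5y^4

so (2x) + (5y^4)·y' = 0, and therefore
  dy/dx = -(2x)/(5y^4) = -2x/(5y^4)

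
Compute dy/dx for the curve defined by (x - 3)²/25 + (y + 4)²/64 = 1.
Differentiate both sides with respect to x, treating y as y(x). By the chain rule, any term containing y contributes a factor of y' = dy/dx when we differentiate it.

Move every term to one side and write the relation as F(x, y) = 0. Term by term,
  d/dx[(x - 3)^2/25] = 2x/25 - 6/25
  d/dx[(y + 4)^2/64] = y'(y + 4)/32
  d/dx[-1] = 0

The pieces without y' make up ∂F/∂x and the coefficient of y' is ∂F/∂y:
  ∂F/∂x = 2x/25 - 6/25,
  ∂F/∂y = y/32 + 1/8.

Since d/dx[F] = ∂F/∂x + (∂F/∂y)·y' = 0, solve for y':
  (∂F/∂y)·y' = -∂F/∂x
  dy/dx = -(∂F/∂x)/(∂F/∂y) = -(2x/25 - 6/25)/(y/32 + 1/8)
        = -(2(x - 3)/25)/((y + 4)/32) = 64(3 - x)/(25(y + 4))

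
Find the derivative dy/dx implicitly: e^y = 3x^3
Differentiate the relation implicitly: treat y = y(x) and apply the chain rule, so every y-derivative picks up a y' = dy/dx factor.

With everything moved to the left-hand side, differentiate term by term:
  d/dx[-3x^3] = -9x^2
  d/dx[e^(y)] = y'·e^(y)

Separating the contributions that come from x directly and those that come through y:
  without y':      -9x^2
  multiplying y':  e^(y)

so (-9x^2) + (e^(y))·y' = 0, and therefore
  dy/dx = -(-9x^2)/(e^(y)) = 9x^2e^(-y)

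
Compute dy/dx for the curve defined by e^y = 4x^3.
Take d/dx of both sides. Since y is implicitly a function of x, the chain rule attaches a y' = dy/dx factor whenever we differentiate through y.

Set F(x, y) = (left side) − (right side), so the curve is F = 0. Differentiating each term of F:
  d/dx[-4x^3] = -12x^2
  d/dx[e^(y)] = y'·e^(y)

Collecting, the y'-free part is the partial derivative in x and the y' coefficient is the partial derivative in y:
  ∂F/∂x = -12x^2
  ∂F/∂y = e^(y)

so d/dx[F(x, y(x))] = ∂F/∂x + (∂F/∂y)·y' = 0. Rearranging,
  dy/dx = -(∂F/∂x)/(∂F/∂y) = -(-12x^2)/(e^(y)) = 12x^2e^(-y)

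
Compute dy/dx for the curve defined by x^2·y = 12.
Differentiate both sides with respect to x, treating y as y(x). By the chain rule, any term containing y contributes a factor of y' = dy/dx when we differentiate it.

Move every term to one side and write the relation as F(x, y) = 0. Term by term,
  d/dx[x^2y] = x^2·y' + 2xy
  d/dx[-12] = 0

The pieces without y' make up ∂F/∂x and the coefficient of y' is ∂F/∂y:
  ∂F/∂x = 2xy,
  ∂F/∂y = x^2.

Since d/dx[F] = ∂F/∂x + (∂F/∂y)·y' = 0, solve for y':
  (∂F/∂y)·y' = -∂F/∂x
  dy/dx = -(∂F/∂x)/(∂F/∂y) = -(2xy)/(x^2) = -2y/x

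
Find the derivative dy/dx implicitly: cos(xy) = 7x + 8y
Differentiate both sides with respect to x, treating y as y(x). By the chain rule, any term containing y contributes a factor of y' = dy/dx when we differentiate it.

Move every term to one side and write the relation as F(x, y) = 0. Term by term,
  d/dx[-7x] = -7
  d/dx[-8y] = -8·y'
  d/dx[cos(xy)] = -(x·y' + y)·sin(xy)

The pieces without y' make up ∂F/∂x and the coefficient of y' is ∂F/∂y:
  ∂F/∂x = -y·sin(xy) - 7,
  ∂F/∂y = -x·sin(xy) - 8.

Since d/dx[F] = ∂F/∂x + (∂F/∂y)·y' = 0, solve for y':
  (∂F/∂y)·y' = -∂F/∂x
  dy/dx = -(∂F/∂x)/(∂F/∂y) = -(-y·sin(xy) - 7)/(-x·sin(xy) - 8) = -(y·sin(xy) + 7)/(x·sin(xy) + 8)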